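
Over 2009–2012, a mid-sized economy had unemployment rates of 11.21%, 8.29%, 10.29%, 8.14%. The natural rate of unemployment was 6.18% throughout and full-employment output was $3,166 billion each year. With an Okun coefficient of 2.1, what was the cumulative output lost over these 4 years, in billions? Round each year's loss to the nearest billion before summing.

Year 2009: gap = -2.1 × (11.21 - 6.18) = -10.563%, loss ≈ 3166 × 10.563/100 ≈ 334.
Year 2010: gap = -2.1 × (8.29 - 6.18) = -4.431%, loss ≈ 3166 × 4.431/100 ≈ 140.
Year 2011: gap = -2.1 × (10.29 - 6.18) = -8.631%, loss ≈ 3166 × 8.631/100 ≈ 273.
Year 2012: gap = -2.1 × (8.14 - 6.18) = -4.116%, loss ≈ 3166 × 4.116/100 ≈ 130.
Total lost output = 334 + 140 + 273 + 130 = 877 billion.

$877 billion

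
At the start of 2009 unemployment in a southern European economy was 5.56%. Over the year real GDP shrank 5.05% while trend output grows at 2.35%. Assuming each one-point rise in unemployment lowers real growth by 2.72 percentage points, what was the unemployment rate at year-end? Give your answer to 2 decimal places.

8.28%

Growth-rate Okun's law: g_Y = g_Y* - β × Δu, so Δu = (g_Y* - g_Y)/β.
Δu = (2.35 + 5.05)/2.72 = 7.4/2.72 = 2.72 percentage points.
Year-end unemployment = 5.56 + 2.72 = 8.28%.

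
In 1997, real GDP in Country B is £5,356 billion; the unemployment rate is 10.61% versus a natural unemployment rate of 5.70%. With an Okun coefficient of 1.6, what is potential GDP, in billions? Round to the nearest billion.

Unemployment gap = 10.61 - 5.7 = 4.91 points, so output gap = -1.6 × 4.91 = -7.856%.
Since Y = Y* × (1 + gap/100), Y* = 5356/0.92144 ≈ 5813 billion.

£5,813 billion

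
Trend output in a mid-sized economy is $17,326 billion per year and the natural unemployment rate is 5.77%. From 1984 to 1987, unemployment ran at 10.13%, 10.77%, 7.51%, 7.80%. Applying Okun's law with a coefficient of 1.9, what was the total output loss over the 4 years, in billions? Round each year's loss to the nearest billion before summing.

$4,322 billion

Year 1984: gap = -1.9 × (10.13 - 5.77) = -8.284%, loss ≈ 17326 × 8.284/100 ≈ 1435.
Year 1985: gap = -1.9 × (10.77 - 5.77) = -9.5%, loss ≈ 17326 × 9.5/100 ≈ 1646.
Year 1986: gap = -1.9 × (7.51 - 5.77) = -3.306%, loss ≈ 17326 × 3.306/100 ≈ 573.
Year 1987: gap = -1.9 × (7.8 - 5.77) = -3.857%, loss ≈ 17326 × 3.857/100 ≈ 668.
Total lost output = 1435 + 1646 + 573 + 668 = 4322 billion.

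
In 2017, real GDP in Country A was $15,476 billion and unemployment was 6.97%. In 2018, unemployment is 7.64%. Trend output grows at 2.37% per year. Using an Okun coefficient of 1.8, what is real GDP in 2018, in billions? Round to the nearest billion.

$15,656 billion

Δu = 7.64 - 6.97 = 0.67 points.
Okun's law (growth form): g_Y = g_Y* - β × Δu = 2.37 - 1.8 × (0.67) = 2.37 - 1.206 = 1.164%.
Real GDP in the next year = 15476 × (1 + 1.164/100) = 15476 × 1.01164 ≈ 15656 billion.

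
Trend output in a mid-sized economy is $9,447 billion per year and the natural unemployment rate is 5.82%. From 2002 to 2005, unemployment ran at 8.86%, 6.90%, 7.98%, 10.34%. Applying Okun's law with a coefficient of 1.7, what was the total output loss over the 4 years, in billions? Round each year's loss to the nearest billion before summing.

Year 2002: gap = -1.7 × (8.86 - 5.82) = -5.168%, loss ≈ 9447 × 5.168/100 ≈ 488.
Year 2003: gap = -1.7 × (6.9 - 5.82) = -1.836%, loss ≈ 9447 × 1.836/100 ≈ 173.
Year 2004: gap = -1.7 × (7.98 - 5.82) = -3.672%, loss ≈ 9447 × 3.672/100 ≈ 347.
Year 2005: gap = -1.7 × (10.34 - 5.82) = -7.684%, loss ≈ 9447 × 7.684/100 ≈ 726.
Total lost output = 488 + 173 + 347 + 726 = 1734 billion.

$1,734 billion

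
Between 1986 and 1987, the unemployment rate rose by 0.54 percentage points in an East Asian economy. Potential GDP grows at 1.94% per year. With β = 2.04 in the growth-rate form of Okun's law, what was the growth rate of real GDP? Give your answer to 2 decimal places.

Growth-rate Okun's law: g_Y = g_Y* - β × Δu.
g_Y = 1.94 - 2.04 × (0.54) = 1.94 - 1.1016 = 0.8384%, i.e. 0.84% to 2 d.p.

0.84%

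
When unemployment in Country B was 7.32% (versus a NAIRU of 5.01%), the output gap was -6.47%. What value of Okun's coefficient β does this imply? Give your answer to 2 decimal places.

β ≈ 2.80

Okun's law: output gap = -β × (u - u*).
-6.47 = -β × (7.32 - 5.01) = -β × 2.31, so β = 6.47/2.31 = 2.80.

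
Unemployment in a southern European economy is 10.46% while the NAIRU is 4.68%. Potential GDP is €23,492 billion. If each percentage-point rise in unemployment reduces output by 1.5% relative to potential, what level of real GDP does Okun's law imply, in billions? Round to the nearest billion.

€21,455 billion

Unemployment gap = 10.46 - 4.68 = 5.78 points, so the output gap is -1.5 × 5.78 = -8.67%.
Actual GDP = 23492 × (1 - 8.67/100) = 23492 × 0.9133 ≈ 21455 billion.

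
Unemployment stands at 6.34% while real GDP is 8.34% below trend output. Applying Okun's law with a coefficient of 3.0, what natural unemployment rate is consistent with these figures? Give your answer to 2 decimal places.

3.56%

From Okun's law, u - u* = -(output gap)/β = -(-8.34)/3.0 = 2.78 points.
So u* = 6.34 - 2.78 = 3.56%.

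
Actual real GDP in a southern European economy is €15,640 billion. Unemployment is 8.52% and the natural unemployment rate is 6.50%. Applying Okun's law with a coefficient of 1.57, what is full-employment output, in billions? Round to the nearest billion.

Unemployment gap = 8.52 - 6.5 = 2.02 points, so output gap = -1.57 × 2.02 = -3.1714%.
Since Y = Y* × (1 + gap/100), Y* = 15640/0.968286 ≈ 16152 billion.

€16,152 billion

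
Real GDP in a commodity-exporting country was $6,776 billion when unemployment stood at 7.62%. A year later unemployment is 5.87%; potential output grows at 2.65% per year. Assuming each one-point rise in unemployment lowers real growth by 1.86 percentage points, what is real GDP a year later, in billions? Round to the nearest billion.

$7,176 billion

Δu = 5.87 - 7.62 = -1.75 points.
Okun's law (growth form): g_Y = g_Y* - β × Δu = 2.65 - 1.86 × (-1.75) = 2.65 + 3.255 = 5.905%.
Real GDP in the next year = 6776 × (1 + 5.905/100) = 6776 × 1.05905 ≈ 7176 billion.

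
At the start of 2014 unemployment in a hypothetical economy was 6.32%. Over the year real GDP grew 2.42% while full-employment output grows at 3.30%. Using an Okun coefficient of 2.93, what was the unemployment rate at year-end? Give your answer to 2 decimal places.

Growth-rate Okun's law: g_Y = g_Y* - β × Δu, so Δu = (g_Y* - g_Y)/β.
Δu = (3.3 - 2.42)/2.93 = 0.88/2.93 = 0.30 percentage points.
Year-end unemployment = 6.32 + 0.3 = 6.62%.

6.62%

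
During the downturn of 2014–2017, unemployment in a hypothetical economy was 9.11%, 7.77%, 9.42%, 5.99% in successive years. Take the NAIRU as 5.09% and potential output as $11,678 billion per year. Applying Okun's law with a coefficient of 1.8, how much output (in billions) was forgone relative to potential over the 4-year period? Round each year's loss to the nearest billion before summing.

Year 2014: gap = -1.8 × (9.11 - 5.09) = -7.236%, loss ≈ 11678 × 7.236/100 ≈ 845.
Year 2015: gap = -1.8 × (7.77 - 5.09) = -4.824%, loss ≈ 11678 × 4.824/100 ≈ 563.
Year 2016: gap = -1.8 × (9.42 - 5.09) = -7.794%, loss ≈ 11678 × 7.794/100 ≈ 910.
Year 2017: gap = -1.8 × (5.99 - 5.09) = -1.62%, loss ≈ 11678 × 1.62/100 ≈ 189.
Total lost output = 845 + 563 + 910 + 189 = 2507 billion.

$2,507 billion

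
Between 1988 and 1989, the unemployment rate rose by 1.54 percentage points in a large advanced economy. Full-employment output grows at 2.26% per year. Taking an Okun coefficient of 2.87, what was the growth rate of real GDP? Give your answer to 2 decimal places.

Growth-rate Okun's law: g_Y = g_Y* - β × Δu.
g_Y = 2.26 - 2.87 × (1.54) = 2.26 - 4.4198 = -2.1598%, i.e. -2.16% to 2 d.p.

-2.16%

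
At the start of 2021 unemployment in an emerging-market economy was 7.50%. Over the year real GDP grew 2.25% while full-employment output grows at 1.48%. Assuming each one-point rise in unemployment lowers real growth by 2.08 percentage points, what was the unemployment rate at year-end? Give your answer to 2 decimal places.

Growth-rate Okun's law: g_Y = g_Y* - β × Δu, so Δu = (g_Y* - g_Y)/β.
Δu = (1.48 - 2.25)/2.08 = -0.77/2.08 = -0.37 percentage points.
Year-end unemployment = 7.5 - 0.37 = 7.13%.

7.13%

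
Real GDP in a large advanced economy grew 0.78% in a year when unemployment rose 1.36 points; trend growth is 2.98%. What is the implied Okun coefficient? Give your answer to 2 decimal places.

β ≈ 1.62

Growth form: g_Y = g_Y* - β × Δu, so β = (g_Y* - g_Y)/Δu.
β = (2.98 - 0.78)/1.36 = 2.2/1.36 = 1.62.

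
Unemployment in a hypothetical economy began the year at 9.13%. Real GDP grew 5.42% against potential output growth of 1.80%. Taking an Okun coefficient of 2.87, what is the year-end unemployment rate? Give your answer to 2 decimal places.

Growth-rate Okun's law: g_Y = g_Y* - β × Δu, so Δu = (g_Y* - g_Y)/β.
Δu = (1.8 - 5.42)/2.87 = -3.62/2.87 = -1.26 percentage points.
Year-end unemployment = 9.13 - 1.26 = 7.87%.

7.87%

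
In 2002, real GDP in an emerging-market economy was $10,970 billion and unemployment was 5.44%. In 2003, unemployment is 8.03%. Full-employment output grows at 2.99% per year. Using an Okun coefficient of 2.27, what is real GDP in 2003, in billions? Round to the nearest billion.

Δu = 8.03 - 5.44 = 2.59 points.
Okun's law (growth form): g_Y = g_Y* - β × Δu = 2.99 - 2.27 × (2.59) = 2.99 - 5.8793 = -2.8893%.
Real GDP in the next year = 10970 × (1 - 2.8893/100) = 10970 × 0.971107 ≈ 10653 billion.

$10,653 billion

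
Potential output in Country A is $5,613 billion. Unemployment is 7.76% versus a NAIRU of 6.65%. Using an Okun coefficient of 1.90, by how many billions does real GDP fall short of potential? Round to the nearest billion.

Output gap = -1.90 × (7.76 - 6.65) = -1.9 × 1.11 = -2.109%.
Actual GDP ≈ 5613 × 0.97891 ≈ 5495 billion, so the shortfall is 5613 - 5495 = 118 billion.

$118 billion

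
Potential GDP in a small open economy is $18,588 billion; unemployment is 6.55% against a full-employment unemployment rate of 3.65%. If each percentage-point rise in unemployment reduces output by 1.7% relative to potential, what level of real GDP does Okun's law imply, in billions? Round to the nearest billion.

Unemployment gap = 6.55 - 3.65 = 2.9 points, so the output gap is -1.7 × 2.9 = -4.93%.
Actual GDP = 18588 × (1 - 4.93/100) = 18588 × 0.9507 ≈ 17672 billion.

$17,672 billion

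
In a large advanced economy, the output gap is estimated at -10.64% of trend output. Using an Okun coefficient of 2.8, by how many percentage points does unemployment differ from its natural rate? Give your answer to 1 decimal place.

Okun's law: output gap = -β × (u - u*), so u - u* = -(output gap)/β.
u - u* = -(-10.64)/2.8 = 3.8 percentage points.

3.8 percentage points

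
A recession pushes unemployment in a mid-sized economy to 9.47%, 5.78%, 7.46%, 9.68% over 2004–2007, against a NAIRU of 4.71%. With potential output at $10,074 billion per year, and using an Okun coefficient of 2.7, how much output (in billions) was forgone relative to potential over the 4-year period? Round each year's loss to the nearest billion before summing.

Year 2004: gap = -2.7 × (9.47 - 4.71) = -12.852%, loss ≈ 10074 × 12.852/100 ≈ 1295.
Year 2005: gap = -2.7 × (5.78 - 4.71) = -2.889%, loss ≈ 10074 × 2.889/100 ≈ 291.
Year 2006: gap = -2.7 × (7.46 - 4.71) = -7.425%, loss ≈ 10074 × 7.425/100 ≈ 748.
Year 2007: gap = -2.7 × (9.68 - 4.71) = -13.419%, loss ≈ 10074 × 13.419/100 ≈ 1352.
Total lost output = 1295 + 291 + 748 + 1352 = 3686 billion.

$3,686 billion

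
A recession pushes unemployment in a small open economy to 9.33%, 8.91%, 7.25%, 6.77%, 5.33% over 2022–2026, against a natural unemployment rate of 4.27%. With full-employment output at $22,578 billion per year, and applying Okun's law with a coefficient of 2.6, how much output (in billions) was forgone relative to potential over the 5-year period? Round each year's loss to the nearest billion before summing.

Year 2022: gap = -2.6 × (9.33 - 4.27) = -13.156%, loss ≈ 22578 × 13.156/100 ≈ 2970.
Year 2023: gap = -2.6 × (8.91 - 4.27) = -12.064%, loss ≈ 22578 × 12.064/100 ≈ 2724.
Year 2024: gap = -2.6 × (7.25 - 4.27) = -7.748%, loss ≈ 22578 × 7.748/100 ≈ 1749.
Year 2025: gap = -2.6 × (6.77 - 4.27) = -6.5%, loss ≈ 22578 × 6.5/100 ≈ 1468.
Year 2026: gap = -2.6 × (5.33 - 4.27) = -2.756%, loss ≈ 22578 × 2.756/100 ≈ 622.
Total lost output = 2970 + 2724 + 1749 + 1468 + 622 = 9533 billion.

$9,533 billion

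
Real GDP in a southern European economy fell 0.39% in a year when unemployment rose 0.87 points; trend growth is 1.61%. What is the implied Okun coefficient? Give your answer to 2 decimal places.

β ≈ 2.30

Growth form: g_Y = g_Y* - β × Δu, so β = (g_Y* - g_Y)/Δu.
β = (1.61 + 0.39)/0.87 = 2/0.87 = 2.30.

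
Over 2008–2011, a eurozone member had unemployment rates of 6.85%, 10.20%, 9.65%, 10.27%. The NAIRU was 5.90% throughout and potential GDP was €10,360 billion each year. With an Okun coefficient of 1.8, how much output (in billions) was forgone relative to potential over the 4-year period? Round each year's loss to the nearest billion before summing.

€2,493 billion

Year 2008: gap = -1.8 × (6.85 - 5.9) = -1.71%, loss ≈ 10360 × 1.71/100 ≈ 177.
Year 2009: gap = -1.8 × (10.2 - 5.9) = -7.74%, loss ≈ 10360 × 7.74/100 ≈ 802.
Year 2010: gap = -1.8 × (9.65 - 5.9) = -6.75%, loss ≈ 10360 × 6.75/100 ≈ 699.
Year 2011: gap = -1.8 × (10.27 - 5.9) = -7.866%, loss ≈ 10360 × 7.866/100 ≈ 815.
Total lost output = 177 + 802 + 699 + 815 = 2493 billion.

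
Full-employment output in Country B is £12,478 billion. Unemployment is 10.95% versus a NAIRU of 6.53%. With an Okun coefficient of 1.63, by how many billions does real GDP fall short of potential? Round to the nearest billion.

Output gap = -1.63 × (10.95 - 6.53) = -1.63 × 4.42 = -7.2046%.
Actual GDP ≈ 12478 × 0.927954 ≈ 11579 billion, so the shortfall is 12478 - 11579 = 899 billion.

£899 billion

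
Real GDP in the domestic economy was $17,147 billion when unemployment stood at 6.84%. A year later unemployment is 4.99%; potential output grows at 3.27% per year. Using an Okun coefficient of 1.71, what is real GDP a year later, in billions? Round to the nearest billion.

$18,250 billion

Δu = 4.99 - 6.84 = -1.85 points.
Okun's law (growth form): g_Y = g_Y* - β × Δu = 3.27 - 1.71 × (-1.85) = 3.27 + 3.1635 = 6.4335%.
Real GDP in the next year = 17147 × (1 + 6.4335/100) = 17147 × 1.064335 ≈ 18250 billion.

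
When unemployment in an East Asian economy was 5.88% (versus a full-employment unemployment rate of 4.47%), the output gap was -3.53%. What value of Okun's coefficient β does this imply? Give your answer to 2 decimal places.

Okun's law: output gap = -β × (u - u*).
-3.53 = -β × (5.88 - 4.47) = -β × 1.41, so β = 3.53/1.41 = 2.50.

β ≈ 2.50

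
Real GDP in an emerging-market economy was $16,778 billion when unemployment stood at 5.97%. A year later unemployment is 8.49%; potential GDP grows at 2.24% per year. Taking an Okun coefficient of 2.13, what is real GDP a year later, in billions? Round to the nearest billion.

Δu = 8.49 - 5.97 = 2.52 points.
Okun's law (growth form): g_Y = g_Y* - β × Δu = 2.24 - 2.13 × (2.52) = 2.24 - 5.3676 = -3.1276%.
Real GDP in the next year = 16778 × (1 - 3.1276/100) = 16778 × 0.968724 ≈ 16253 billion.

$16,253 billion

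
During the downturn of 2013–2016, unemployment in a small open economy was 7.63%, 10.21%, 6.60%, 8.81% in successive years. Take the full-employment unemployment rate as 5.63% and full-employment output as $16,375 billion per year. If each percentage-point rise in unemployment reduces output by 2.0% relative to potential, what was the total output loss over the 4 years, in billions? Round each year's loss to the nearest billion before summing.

$3,514 billion

Year 2013: gap = -2.0 × (7.63 - 5.63) = -4%, loss ≈ 16375 × 4/100 ≈ 655.
Year 2014: gap = -2.0 × (10.21 - 5.63) = -9.16%, loss ≈ 16375 × 9.16/100 ≈ 1500.
Year 2015: gap = -2.0 × (6.6 - 5.63) = -1.94%, loss ≈ 16375 × 1.94/100 ≈ 318.
Year 2016: gap = -2.0 × (8.81 - 5.63) = -6.36%, loss ≈ 16375 × 6.36/100 ≈ 1041.
Total lost output = 655 + 1500 + 318 + 1041 = 3514 billion.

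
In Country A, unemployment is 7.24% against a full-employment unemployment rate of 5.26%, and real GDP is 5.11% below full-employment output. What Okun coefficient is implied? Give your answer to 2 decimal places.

Okun's law: output gap = -β × (u - u*).
-5.11 = -β × (7.24 - 5.26) = -β × 1.98, so β = 5.11/1.98 = 2.58.

β ≈ 2.58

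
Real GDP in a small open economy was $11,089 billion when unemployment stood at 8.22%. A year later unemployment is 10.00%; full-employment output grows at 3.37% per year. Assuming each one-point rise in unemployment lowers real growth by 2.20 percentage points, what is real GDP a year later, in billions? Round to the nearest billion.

Δu = 10 - 8.22 = 1.78 points.
Okun's law (growth form): g_Y = g_Y* - β × Δu = 3.37 - 2.20 × (1.78) = 3.37 - 3.916 = -0.546%.
Real GDP in the next year = 11089 × (1 - 0.546/100) = 11089 × 0.99454 ≈ 11028 billion.

$11,028 billion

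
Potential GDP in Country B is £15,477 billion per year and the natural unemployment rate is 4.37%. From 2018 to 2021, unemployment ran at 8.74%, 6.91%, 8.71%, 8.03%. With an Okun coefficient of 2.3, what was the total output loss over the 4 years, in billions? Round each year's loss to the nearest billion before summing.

Year 2018: gap = -2.3 × (8.74 - 4.37) = -10.051%, loss ≈ 15477 × 10.051/100 ≈ 1556.
Year 2019: gap = -2.3 × (6.91 - 4.37) = -5.842%, loss ≈ 15477 × 5.842/100 ≈ 904.
Year 2020: gap = -2.3 × (8.71 - 4.37) = -9.982%, loss ≈ 15477 × 9.982/100 ≈ 1545.
Year 2021: gap = -2.3 × (8.03 - 4.37) = -8.418%, loss ≈ 15477 × 8.418/100 ≈ 1303.
Total lost output = 1556 + 904 + 1545 + 1303 = 5308 billion.

£5,308 billion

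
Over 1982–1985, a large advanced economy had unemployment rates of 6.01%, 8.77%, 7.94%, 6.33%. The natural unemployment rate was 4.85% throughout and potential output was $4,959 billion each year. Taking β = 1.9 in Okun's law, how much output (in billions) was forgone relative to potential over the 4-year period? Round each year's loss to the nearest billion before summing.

$908 billion

Year 1982: gap = -1.9 × (6.01 - 4.85) = -2.204%, loss ≈ 4959 × 2.204/100 ≈ 109.
Year 1983: gap = -1.9 × (8.77 - 4.85) = -7.448%, loss ≈ 4959 × 7.448/100 ≈ 369.
Year 1984: gap = -1.9 × (7.94 - 4.85) = -5.871%, loss ≈ 4959 × 5.871/100 ≈ 291.
Year 1985: gap = -1.9 × (6.33 - 4.85) = -2.812%, loss ≈ 4959 × 2.812/100 ≈ 139.
Total lost output = 109 + 369 + 291 + 139 = 908 billion.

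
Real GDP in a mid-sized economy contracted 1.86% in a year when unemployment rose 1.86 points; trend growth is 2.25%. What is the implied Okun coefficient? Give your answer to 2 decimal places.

Growth form: g_Y = g_Y* - β × Δu, so β = (g_Y* - g_Y)/Δu.
β = (2.25 + 1.86)/1.86 = 4.11/1.86 = 2.21.

β ≈ 2.21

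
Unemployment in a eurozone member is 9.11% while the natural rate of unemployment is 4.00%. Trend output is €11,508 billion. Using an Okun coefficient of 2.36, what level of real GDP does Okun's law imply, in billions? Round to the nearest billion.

Unemployment gap = 9.11 - 4 = 5.11 points, so the output gap is -2.36 × 5.11 = -12.0596%.
Actual GDP = 11508 × (1 - 12.0596/100) = 11508 × 0.879404 ≈ 10120 billion.

€10,120 billion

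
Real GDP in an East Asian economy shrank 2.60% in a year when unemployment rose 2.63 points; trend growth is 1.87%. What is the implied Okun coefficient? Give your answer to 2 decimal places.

β ≈ 1.70

Growth form: g_Y = g_Y* - β × Δu, so β = (g_Y* - g_Y)/Δu.
β = (1.87 + 2.6)/2.63 = 4.47/2.63 = 1.70.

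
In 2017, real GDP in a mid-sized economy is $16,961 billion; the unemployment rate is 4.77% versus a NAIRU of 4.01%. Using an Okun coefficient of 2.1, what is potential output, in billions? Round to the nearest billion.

Unemployment gap = 4.77 - 4.01 = 0.76 points, so output gap = -2.1 × 0.76 = -1.596%.
Since Y = Y* × (1 + gap/100), Y* = 16961/0.98404 ≈ 17236 billion.

$17,236 billion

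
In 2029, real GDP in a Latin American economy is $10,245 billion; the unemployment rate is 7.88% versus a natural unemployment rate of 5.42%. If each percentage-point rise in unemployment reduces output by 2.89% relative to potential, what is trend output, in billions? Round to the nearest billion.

$11,029 billion

Unemployment gap = 7.88 - 5.42 = 2.46 points, so output gap = -2.89 × 2.46 = -7.1094%.
Since Y = Y* × (1 + gap/100), Y* = 10245/0.928906 ≈ 11029 billion.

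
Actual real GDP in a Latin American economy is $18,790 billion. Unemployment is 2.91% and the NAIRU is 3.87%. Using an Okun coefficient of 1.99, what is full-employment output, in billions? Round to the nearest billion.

Unemployment gap = 2.91 - 3.87 = -0.96 points, so output gap = -1.99 × (-0.96) = 1.9104%.
Since Y = Y* × (1 + gap/100), Y* = 18790/1.019104 ≈ 18438 billion.

$18,438 billion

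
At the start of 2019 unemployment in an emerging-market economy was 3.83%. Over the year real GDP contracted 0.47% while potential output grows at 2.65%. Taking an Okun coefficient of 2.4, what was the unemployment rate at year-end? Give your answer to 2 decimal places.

5.13%

Growth-rate Okun's law: g_Y = g_Y* - β × Δu, so Δu = (g_Y* - g_Y)/β.
Δu = (2.65 + 0.47)/2.4 = 3.12/2.4 = 1.30 percentage points.
Year-end unemployment = 3.83 + 1.3 = 5.13%.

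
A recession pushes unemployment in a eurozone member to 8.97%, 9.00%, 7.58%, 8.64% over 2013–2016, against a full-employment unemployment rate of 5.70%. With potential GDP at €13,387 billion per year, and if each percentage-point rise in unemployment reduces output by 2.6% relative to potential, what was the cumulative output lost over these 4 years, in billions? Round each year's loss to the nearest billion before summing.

Year 2013: gap = -2.6 × (8.97 - 5.7) = -8.502%, loss ≈ 13387 × 8.502/100 ≈ 1138.
Year 2014: gap = -2.6 × (9 - 5.7) = -8.58%, loss ≈ 13387 × 8.58/100 ≈ 1149.
Year 2015: gap = -2.6 × (7.58 - 5.7) = -4.888%, loss ≈ 13387 × 4.888/100 ≈ 654.
Year 2016: gap = -2.6 × (8.64 - 5.7) = -7.644%, loss ≈ 13387 × 7.644/100 ≈ 1023.
Total lost output = 1138 + 1149 + 654 + 1023 = 3964 billion.

€3,964 billion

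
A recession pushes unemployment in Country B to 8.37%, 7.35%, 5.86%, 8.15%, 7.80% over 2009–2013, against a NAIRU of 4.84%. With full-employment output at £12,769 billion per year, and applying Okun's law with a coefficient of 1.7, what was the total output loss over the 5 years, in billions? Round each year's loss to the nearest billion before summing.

Year 2009: gap = -1.7 × (8.37 - 4.84) = -6.001%, loss ≈ 12769 × 6.001/100 ≈ 766.
Year 2010: gap = -1.7 × (7.35 - 4.84) = -4.267%, loss ≈ 12769 × 4.267/100 ≈ 545.
Year 2011: gap = -1.7 × (5.86 - 4.84) = -1.734%, loss ≈ 12769 × 1.734/100 ≈ 221.
Year 2012: gap = -1.7 × (8.15 - 4.84) = -5.627%, loss ≈ 12769 × 5.627/100 ≈ 719.
Year 2013: gap = -1.7 × (7.8 - 4.84) = -5.032%, loss ≈ 12769 × 5.032/100 ≈ 643.
Total lost output = 766 + 545 + 221 + 719 + 643 = 2894 billion.

£2,894 billion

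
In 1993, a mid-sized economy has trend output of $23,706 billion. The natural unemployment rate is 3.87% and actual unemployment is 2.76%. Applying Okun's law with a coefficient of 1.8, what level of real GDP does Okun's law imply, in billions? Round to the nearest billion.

Unemployment gap = 2.76 - 3.87 = -1.11 points, so the output gap is -1.8 × (-1.11) = 1.998%.
Actual GDP = 23706 × (1 + 1.998/100) = 23706 × 1.01998 ≈ 24180 billion.

$24,180 billion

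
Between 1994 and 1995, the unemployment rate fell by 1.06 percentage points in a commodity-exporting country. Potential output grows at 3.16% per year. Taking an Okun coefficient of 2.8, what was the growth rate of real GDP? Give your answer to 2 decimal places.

6.13%

Growth-rate Okun's law: g_Y = g_Y* - β × Δu.
g_Y = 3.16 - 2.8 × (-1.06) = 3.16 + 2.968 = 6.128%, i.e. 6.13% to 2 d.p.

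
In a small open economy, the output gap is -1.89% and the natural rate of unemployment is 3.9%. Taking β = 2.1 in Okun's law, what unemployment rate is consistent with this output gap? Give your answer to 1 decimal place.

4.8%

From Okun's law, u - u* = -(output gap)/β = -(-1.89)/2.1 = 0.9 points.
So u = 3.9 + 0.9 = 4.8%.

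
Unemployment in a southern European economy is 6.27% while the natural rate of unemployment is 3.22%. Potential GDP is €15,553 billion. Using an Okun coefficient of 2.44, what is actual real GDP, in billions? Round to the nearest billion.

€14,396 billion

Unemployment gap = 6.27 - 3.22 = 3.05 points, so the output gap is -2.44 × 3.05 = -7.442%.
Actual GDP = 15553 × (1 - 7.442/100) = 15553 × 0.92558 ≈ 14396 billion.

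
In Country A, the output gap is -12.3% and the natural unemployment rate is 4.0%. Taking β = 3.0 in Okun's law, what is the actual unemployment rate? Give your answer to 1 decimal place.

8.1%

From Okun's law, u - u* = -(output gap)/β = -(-12.3)/3.0 = 4.1 points.
So u = 4 + 4.1 = 8.1%.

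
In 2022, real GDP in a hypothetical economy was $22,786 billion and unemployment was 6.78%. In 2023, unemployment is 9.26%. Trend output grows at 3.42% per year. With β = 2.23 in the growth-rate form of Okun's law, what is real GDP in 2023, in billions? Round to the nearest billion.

Δu = 9.26 - 6.78 = 2.48 points.
Okun's law (growth form): g_Y = g_Y* - β × Δu = 3.42 - 2.23 × (2.48) = 3.42 - 5.5304 = -2.1104%.
Real GDP in the next year = 22786 × (1 - 2.1104/100) = 22786 × 0.978896 ≈ 22305 billion.

$22,305 billion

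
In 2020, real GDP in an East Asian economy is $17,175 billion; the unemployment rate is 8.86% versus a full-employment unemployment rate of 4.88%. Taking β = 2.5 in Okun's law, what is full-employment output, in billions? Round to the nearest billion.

$19,073 billion

Unemployment gap = 8.86 - 4.88 = 3.98 points, so output gap = -2.5 × 3.98 = -9.95%.
Since Y = Y* × (1 + gap/100), Y* = 17175/0.9005 ≈ 19073 billion.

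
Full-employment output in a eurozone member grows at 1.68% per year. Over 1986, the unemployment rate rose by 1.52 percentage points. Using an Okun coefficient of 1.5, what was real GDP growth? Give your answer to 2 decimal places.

-0.60%

Growth-rate Okun's law: g_Y = g_Y* - β × Δu.
g_Y = 1.68 - 1.5 × (1.52) = 1.68 - 2.28 = -0.6%, i.e. -0.60% to 2 d.p.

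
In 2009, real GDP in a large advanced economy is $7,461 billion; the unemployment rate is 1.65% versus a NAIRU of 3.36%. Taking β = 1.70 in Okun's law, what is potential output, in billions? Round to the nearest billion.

$7,250 billion

Unemployment gap = 1.65 - 3.36 = -1.71 points, so output gap = -1.7 × (-1.71) = 2.907%.
Since Y = Y* × (1 + gap/100), Y* = 7461/1.02907 ≈ 7250 billion.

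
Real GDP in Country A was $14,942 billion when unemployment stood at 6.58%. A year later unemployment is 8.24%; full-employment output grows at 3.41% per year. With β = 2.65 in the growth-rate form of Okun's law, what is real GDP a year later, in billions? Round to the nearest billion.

$14,794 billion

Δu = 8.24 - 6.58 = 1.66 points.
Okun's law (growth form): g_Y = g_Y* - β × Δu = 3.41 - 2.65 × (1.66) = 3.41 - 4.399 = -0.989%.
Real GDP in the next year = 14942 × (1 - 0.989/100) = 14942 × 0.99011 ≈ 14794 billion.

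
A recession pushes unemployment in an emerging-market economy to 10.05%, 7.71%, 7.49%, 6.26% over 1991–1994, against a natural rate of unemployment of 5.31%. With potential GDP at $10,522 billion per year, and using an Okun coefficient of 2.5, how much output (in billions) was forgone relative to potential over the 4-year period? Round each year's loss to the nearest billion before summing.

Year 1991: gap = -2.5 × (10.05 - 5.31) = -11.85%, loss ≈ 10522 × 11.85/100 ≈ 1247.
Year 1992: gap = -2.5 × (7.71 - 5.31) = -6%, loss ≈ 10522 × 6/100 ≈ 631.
Year 1993: gap = -2.5 × (7.49 - 5.31) = -5.45%, loss ≈ 10522 × 5.45/100 ≈ 573.
Year 1994: gap = -2.5 × (6.26 - 5.31) = -2.375%, loss ≈ 10522 × 2.375/100 ≈ 250.
Total lost output = 1247 + 631 + 573 + 250 = 2701 billion.

$2,701 billion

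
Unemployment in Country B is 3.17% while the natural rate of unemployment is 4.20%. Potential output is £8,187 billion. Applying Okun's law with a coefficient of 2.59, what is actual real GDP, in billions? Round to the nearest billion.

£8,405 billion

Unemployment gap = 3.17 - 4.2 = -1.03 points, so the output gap is -2.59 × (-1.03) = 2.6677%.
Actual GDP = 8187 × (1 + 2.6677/100) = 8187 × 1.026677 ≈ 8405 billion.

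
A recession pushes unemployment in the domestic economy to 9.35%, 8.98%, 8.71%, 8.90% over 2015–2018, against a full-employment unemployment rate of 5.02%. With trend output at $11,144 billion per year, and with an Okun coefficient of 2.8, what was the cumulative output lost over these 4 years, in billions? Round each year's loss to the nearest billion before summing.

Year 2015: gap = -2.8 × (9.35 - 5.02) = -12.124%, loss ≈ 11144 × 12.124/100 ≈ 1351.
Year 2016: gap = -2.8 × (8.98 - 5.02) = -11.088%, loss ≈ 11144 × 11.088/100 ≈ 1236.
Year 2017: gap = -2.8 × (8.71 - 5.02) = -10.332%, loss ≈ 11144 × 10.332/100 ≈ 1151.
Year 2018: gap = -2.8 × (8.9 - 5.02) = -10.864%, loss ≈ 11144 × 10.864/100 ≈ 1211.
Total lost output = 1351 + 1236 + 1151 + 1211 = 4949 billion.

$4,949 billion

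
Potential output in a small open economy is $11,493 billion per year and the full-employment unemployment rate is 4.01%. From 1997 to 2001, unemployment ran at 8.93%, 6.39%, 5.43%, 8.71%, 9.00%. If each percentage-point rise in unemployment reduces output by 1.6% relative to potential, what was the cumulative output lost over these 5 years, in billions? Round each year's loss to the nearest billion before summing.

$3,386 billion

Year 1997: gap = -1.6 × (8.93 - 4.01) = -7.872%, loss ≈ 11493 × 7.872/100 ≈ 905.
Year 1998: gap = -1.6 × (6.39 - 4.01) = -3.808%, loss ≈ 11493 × 3.808/100 ≈ 438.
Year 1999: gap = -1.6 × (5.43 - 4.01) = -2.272%, loss ≈ 11493 × 2.272/100 ≈ 261.
Year 2000: gap = -1.6 × (8.71 - 4.01) = -7.52%, loss ≈ 11493 × 7.52/100 ≈ 864.
Year 2001: gap = -1.6 × (9 - 4.01) = -7.984%, loss ≈ 11493 × 7.984/100 ≈ 918.
Total lost output = 905 + 438 + 261 + 864 + 918 = 3386 billion.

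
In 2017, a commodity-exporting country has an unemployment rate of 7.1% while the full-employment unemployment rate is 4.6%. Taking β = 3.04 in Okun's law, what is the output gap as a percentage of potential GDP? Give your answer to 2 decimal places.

The unemployment gap is 7.1 - 4.6 = 2.5 percentage points.
Okun's law gives an output gap of -3.04 × 2.5 = -7.6%, i.e. 7.60% below potential.

-7.60%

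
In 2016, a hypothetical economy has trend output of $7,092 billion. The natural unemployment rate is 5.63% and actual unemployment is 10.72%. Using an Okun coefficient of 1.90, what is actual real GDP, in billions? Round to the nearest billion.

$6,406 billion

Unemployment gap = 10.72 - 5.63 = 5.09 points, so the output gap is -1.9 × 5.09 = -9.671%.
Actual GDP = 7092 × (1 - 9.671/100) = 7092 × 0.90329 ≈ 6406 billion.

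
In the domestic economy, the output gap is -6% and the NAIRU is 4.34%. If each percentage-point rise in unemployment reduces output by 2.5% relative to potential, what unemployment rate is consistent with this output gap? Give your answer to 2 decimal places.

6.74%

From Okun's law, u - u* = -(output gap)/β = -(-6)/2.5 = 2.4 points.
So u = 4.34 + 2.4 = 6.74%.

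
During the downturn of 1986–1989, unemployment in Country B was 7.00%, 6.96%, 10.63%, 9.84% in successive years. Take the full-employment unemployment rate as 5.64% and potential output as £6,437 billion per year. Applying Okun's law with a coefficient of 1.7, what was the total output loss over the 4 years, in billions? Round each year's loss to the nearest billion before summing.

Year 1986: gap = -1.7 × (7 - 5.64) = -2.312%, loss ≈ 6437 × 2.312/100 ≈ 149.
Year 1987: gap = -1.7 × (6.96 - 5.64) = -2.244%, loss ≈ 6437 × 2.244/100 ≈ 144.
Year 1988: gap = -1.7 × (10.63 - 5.64) = -8.483%, loss ≈ 6437 × 8.483/100 ≈ 546.
Year 1989: gap = -1.7 × (9.84 - 5.64) = -7.14%, loss ≈ 6437 × 7.14/100 ≈ 460.
Total lost output = 149 + 144 + 546 + 460 = 1299 billion.

£1,299 billion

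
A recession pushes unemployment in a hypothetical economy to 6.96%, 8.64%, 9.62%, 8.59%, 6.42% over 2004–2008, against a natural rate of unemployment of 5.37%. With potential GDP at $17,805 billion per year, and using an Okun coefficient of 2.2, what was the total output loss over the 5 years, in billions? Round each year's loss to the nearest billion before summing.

$5,241 billion

Year 2004: gap = -2.2 × (6.96 - 5.37) = -3.498%, loss ≈ 17805 × 3.498/100 ≈ 623.
Year 2005: gap = -2.2 × (8.64 - 5.37) = -7.194%, loss ≈ 17805 × 7.194/100 ≈ 1281.
Year 2006: gap = -2.2 × (9.62 - 5.37) = -9.35%, loss ≈ 17805 × 9.35/100 ≈ 1665.
Year 2007: gap = -2.2 × (8.59 - 5.37) = -7.084%, loss ≈ 17805 × 7.084/100 ≈ 1261.
Year 2008: gap = -2.2 × (6.42 - 5.37) = -2.31%, loss ≈ 17805 × 2.31/100 ≈ 411.
Total lost output = 623 + 1281 + 1665 + 1261 + 411 = 5241 billion.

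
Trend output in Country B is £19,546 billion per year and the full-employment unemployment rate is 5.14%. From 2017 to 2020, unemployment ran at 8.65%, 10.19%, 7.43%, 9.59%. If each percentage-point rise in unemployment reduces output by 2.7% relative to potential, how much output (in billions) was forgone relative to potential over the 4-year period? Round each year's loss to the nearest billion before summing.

£8,074 billion

Year 2017: gap = -2.7 × (8.65 - 5.14) = -9.477%, loss ≈ 19546 × 9.477/100 ≈ 1852.
Year 2018: gap = -2.7 × (10.19 - 5.14) = -13.635%, loss ≈ 19546 × 13.635/100 ≈ 2665.
Year 2019: gap = -2.7 × (7.43 - 5.14) = -6.183%, loss ≈ 19546 × 6.183/100 ≈ 1209.
Year 2020: gap = -2.7 × (9.59 - 5.14) = -12.015%, loss ≈ 19546 × 12.015/100 ≈ 2348.
Total lost output = 1852 + 2665 + 1209 + 2348 = 8074 billion.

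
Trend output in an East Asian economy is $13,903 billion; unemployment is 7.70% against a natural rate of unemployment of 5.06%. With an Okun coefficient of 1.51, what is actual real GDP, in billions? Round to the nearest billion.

Unemployment gap = 7.7 - 5.06 = 2.64 points, so the output gap is -1.51 × 2.64 = -3.9864%.
Actual GDP = 13903 × (1 - 3.9864/100) = 13903 × 0.960136 ≈ 13349 billion.

$13,349 billion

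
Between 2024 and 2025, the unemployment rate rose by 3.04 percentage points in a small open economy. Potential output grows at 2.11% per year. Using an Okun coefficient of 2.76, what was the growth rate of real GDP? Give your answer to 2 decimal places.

Growth-rate Okun's law: g_Y = g_Y* - β × Δu.
g_Y = 2.11 - 2.76 × (3.04) = 2.11 - 8.3904 = -6.2804%, i.e. -6.28% to 2 d.p.

-6.28%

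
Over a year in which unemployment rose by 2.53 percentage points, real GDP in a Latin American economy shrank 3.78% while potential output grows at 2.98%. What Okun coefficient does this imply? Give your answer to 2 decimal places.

β ≈ 2.67

Growth form: g_Y = g_Y* - β × Δu, so β = (g_Y* - g_Y)/Δu.
β = (2.98 + 3.78)/2.53 = 6.76/2.53 = 2.67.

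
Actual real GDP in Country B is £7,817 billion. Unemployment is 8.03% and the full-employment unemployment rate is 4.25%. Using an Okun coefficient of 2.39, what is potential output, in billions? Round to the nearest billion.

Unemployment gap = 8.03 - 4.25 = 3.78 points, so output gap = -2.39 × 3.78 = -9.0342%.
Since Y = Y* × (1 + gap/100), Y* = 7817/0.909658 ≈ 8593 billion.

£8,593 billion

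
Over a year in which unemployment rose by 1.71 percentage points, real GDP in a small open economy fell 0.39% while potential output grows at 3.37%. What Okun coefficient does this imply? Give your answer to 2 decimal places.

Growth form: g_Y = g_Y* - β × Δu, so β = (g_Y* - g_Y)/Δu.
β = (3.37 + 0.39)/1.71 = 3.76/1.71 = 2.20.

β ≈ 2.20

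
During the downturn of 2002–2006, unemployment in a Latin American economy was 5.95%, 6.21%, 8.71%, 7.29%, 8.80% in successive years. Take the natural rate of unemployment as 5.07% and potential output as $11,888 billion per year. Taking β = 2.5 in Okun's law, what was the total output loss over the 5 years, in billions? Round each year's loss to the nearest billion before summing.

Year 2002: gap = -2.5 × (5.95 - 5.07) = -2.2%, loss ≈ 11888 × 2.2/100 ≈ 262.
Year 2003: gap = -2.5 × (6.21 - 5.07) = -2.85%, loss ≈ 11888 × 2.85/100 ≈ 339.
Year 2004: gap = -2.5 × (8.71 - 5.07) = -9.1%, loss ≈ 11888 × 9.1/100 ≈ 1082.
Year 2005: gap = -2.5 × (7.29 - 5.07) = -5.55%, loss ≈ 11888 × 5.55/100 ≈ 660.
Year 2006: gap = -2.5 × (8.8 - 5.07) = -9.325%, loss ≈ 11888 × 9.325/100 ≈ 1109.
Total lost output = 262 + 339 + 1082 + 660 + 1109 = 3452 billion.

$3,452 billion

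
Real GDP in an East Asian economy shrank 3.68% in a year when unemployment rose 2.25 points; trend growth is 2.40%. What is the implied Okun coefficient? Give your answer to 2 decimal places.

Growth form: g_Y = g_Y* - β × Δu, so β = (g_Y* - g_Y)/Δu.
β = (2.4 + 3.68)/2.25 = 6.08/2.25 = 2.70.

β ≈ 2.70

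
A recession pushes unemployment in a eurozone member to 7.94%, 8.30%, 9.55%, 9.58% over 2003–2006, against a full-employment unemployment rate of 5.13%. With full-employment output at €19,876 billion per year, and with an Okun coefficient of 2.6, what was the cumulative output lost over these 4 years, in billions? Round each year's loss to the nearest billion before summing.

Year 2003: gap = -2.6 × (7.94 - 5.13) = -7.306%, loss ≈ 19876 × 7.306/100 ≈ 1452.
Year 2004: gap = -2.6 × (8.3 - 5.13) = -8.242%, loss ≈ 19876 × 8.242/100 ≈ 1638.
Year 2005: gap = -2.6 × (9.55 - 5.13) = -11.492%, loss ≈ 19876 × 11.492/100 ≈ 2284.
Year 2006: gap = -2.6 × (9.58 - 5.13) = -11.57%, loss ≈ 19876 × 11.57/100 ≈ 2300.
Total lost output = 1452 + 1638 + 2284 + 2300 = 7674 billion.

€7,674 billion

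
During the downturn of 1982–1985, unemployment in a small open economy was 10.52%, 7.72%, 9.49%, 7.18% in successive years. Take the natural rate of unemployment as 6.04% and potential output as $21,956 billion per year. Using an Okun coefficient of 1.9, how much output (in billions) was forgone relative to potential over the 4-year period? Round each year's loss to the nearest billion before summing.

Year 1982: gap = -1.9 × (10.52 - 6.04) = -8.512%, loss ≈ 21956 × 8.512/100 ≈ 1869.
Year 1983: gap = -1.9 × (7.72 - 6.04) = -3.192%, loss ≈ 21956 × 3.192/100 ≈ 701.
Year 1984: gap = -1.9 × (9.49 - 6.04) = -6.555%, loss ≈ 21956 × 6.555/100 ≈ 1439.
Year 1985: gap = -1.9 × (7.18 - 6.04) = -2.166%, loss ≈ 21956 × 2.166/100 ≈ 476.
Total lost output = 1869 + 701 + 1439 + 476 = 4485 billion.

$4,485 billion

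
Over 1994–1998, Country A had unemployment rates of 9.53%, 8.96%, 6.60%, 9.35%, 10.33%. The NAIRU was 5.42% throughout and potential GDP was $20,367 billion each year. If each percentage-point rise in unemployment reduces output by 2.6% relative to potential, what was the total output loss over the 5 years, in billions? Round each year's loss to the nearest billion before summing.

Year 1994: gap = -2.6 × (9.53 - 5.42) = -10.686%, loss ≈ 20367 × 10.686/100 ≈ 2176.
Year 1995: gap = -2.6 × (8.96 - 5.42) = -9.204%, loss ≈ 20367 × 9.204/100 ≈ 1875.
Year 1996: gap = -2.6 × (6.6 - 5.42) = -3.068%, loss ≈ 20367 × 3.068/100 ≈ 625.
Year 1997: gap = -2.6 × (9.35 - 5.42) = -10.218%, loss ≈ 20367 × 10.218/100 ≈ 2081.
Year 1998: gap = -2.6 × (10.33 - 5.42) = -12.766%, loss ≈ 20367 × 12.766/100 ≈ 2600.
Total lost output = 2176 + 1875 + 625 + 2081 + 2600 = 9357 billion.

$9,357 billion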